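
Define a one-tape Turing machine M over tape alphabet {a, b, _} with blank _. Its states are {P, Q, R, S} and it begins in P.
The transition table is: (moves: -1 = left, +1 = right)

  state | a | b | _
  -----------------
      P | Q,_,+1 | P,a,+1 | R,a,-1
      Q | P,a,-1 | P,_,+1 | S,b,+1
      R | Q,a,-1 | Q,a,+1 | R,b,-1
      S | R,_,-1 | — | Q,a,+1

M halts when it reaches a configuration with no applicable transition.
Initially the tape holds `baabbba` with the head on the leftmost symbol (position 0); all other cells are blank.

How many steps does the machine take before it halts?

15

P | _[b]aabbba   read b → write a, move +1, go to P
P | _a[a]abbba   read a → write _, move +1, go to Q
Q | _a_[a]bbba   read a → write a, move -1, go to P
P | _a[_]abbba   read _ → write a, move -1, go to R
R | _[a]aabbba   read a → write a, move -1, go to Q
Q | [_]aaabbba   read _ → write b, move +1, go to S
S | b[a]aabbba   read a → write _, move -1, go to R
R | [b]_aabbba   read b → write a, move +1, go to Q
Q | a[_]aabbba   read _ → write b, move +1, go to S
S | ab[a]abbba   read a → write _, move -1, go to R
R | a[b]_abbba   read b → write a, move +1, go to Q
Q | aa[_]abbba   read _ → write b, move +1, go to S
S | aab[a]bbba   read a → write _, move -1, go to R
R | aa[b]_bbba   read b → write a, move +1, go to Q
Q | aaa[_]bbba   read _ → write b, move +1, go to S
S | aaab[b]bba
M halts after 15 transitions.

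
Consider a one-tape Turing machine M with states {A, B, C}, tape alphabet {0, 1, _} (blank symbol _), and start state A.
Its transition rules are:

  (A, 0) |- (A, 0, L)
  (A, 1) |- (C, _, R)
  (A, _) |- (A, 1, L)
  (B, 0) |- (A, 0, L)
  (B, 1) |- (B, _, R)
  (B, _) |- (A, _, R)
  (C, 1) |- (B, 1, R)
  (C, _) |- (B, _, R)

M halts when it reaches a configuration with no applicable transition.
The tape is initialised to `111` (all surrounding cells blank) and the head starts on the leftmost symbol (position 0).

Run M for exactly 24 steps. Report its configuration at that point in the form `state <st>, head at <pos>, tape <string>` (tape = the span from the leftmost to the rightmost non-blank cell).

state A, head at 6, tape 1___11

A | [1]11______   read 1 → write _, move R, go to C
C | _[1]1______   read 1 → write 1, move R, go to B
B | _1[1]______   read 1 → write _, move R, go to B
B | _1_[_]_____   read _ → write _, move R, go to A
A | _1__[_]____   read _ → write 1, move L, go to A
A | _1_[_]1____   read _ → write 1, move L, go to A
A | _1[_]11____   read _ → write 1, move L, go to A
A | _[1]111____   read 1 → write _, move R, go to C
C | __[1]11____   read 1 → write 1, move R, go to B
B | __1[1]1____   read 1 → write _, move R, go to B
B | __1_[1]____   read 1 → write _, move R, go to B
B | __1__[_]___   read _ → write _, move R, go to A
A | __1___[_]__   read _ → write 1, move L, go to A
A | __1__[_]1__   read _ → write 1, move L, go to A
A | __1_[_]11__   read _ → write 1, move L, go to A
A | __1[_]111__   read _ → write 1, move L, go to A
A | __[1]1111__   read 1 → write _, move R, go to C
C | ___[1]111__   read 1 → write 1, move R, go to B
B | ___1[1]11__   read 1 → write _, move R, go to B
B | ___1_[1]1__   read 1 → write _, move R, go to B
B | ___1__[1]__   read 1 → write _, move R, go to B
B | ___1___[_]_   read _ → write _, move R, go to A
A | ___1____[_]   read _ → write 1, move L, go to A
A | ___1___[_]1   read _ → write 1, move L, go to A
A | ___1__[_]11
After 24 steps: state A, head at 6, tape 1___11.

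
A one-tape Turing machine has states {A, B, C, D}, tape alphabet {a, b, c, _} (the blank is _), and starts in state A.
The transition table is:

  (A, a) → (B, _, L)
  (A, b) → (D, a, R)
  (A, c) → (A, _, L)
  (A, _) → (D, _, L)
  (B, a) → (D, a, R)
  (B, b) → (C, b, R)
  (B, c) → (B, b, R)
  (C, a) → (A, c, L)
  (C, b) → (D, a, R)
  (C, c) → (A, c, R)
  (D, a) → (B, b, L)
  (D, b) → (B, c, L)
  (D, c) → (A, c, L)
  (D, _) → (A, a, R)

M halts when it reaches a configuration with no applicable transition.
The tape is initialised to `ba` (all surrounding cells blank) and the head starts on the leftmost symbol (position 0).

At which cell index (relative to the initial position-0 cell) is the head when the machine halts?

-1

A | _[b]a   read b → write a, move R, go to D
D | _a[a]   read a → write b, move L, go to B
B | _[a]b   read a → write a, move R, go to D
D | _a[b]   read b → write c, move L, go to B
B | _[a]c   read a → write a, move R, go to D
D | _a[c]   read c → write c, move L, go to A
A | _[a]c   read a → write _, move L, go to B
B | [_]_c
At halt the head is at cell -1.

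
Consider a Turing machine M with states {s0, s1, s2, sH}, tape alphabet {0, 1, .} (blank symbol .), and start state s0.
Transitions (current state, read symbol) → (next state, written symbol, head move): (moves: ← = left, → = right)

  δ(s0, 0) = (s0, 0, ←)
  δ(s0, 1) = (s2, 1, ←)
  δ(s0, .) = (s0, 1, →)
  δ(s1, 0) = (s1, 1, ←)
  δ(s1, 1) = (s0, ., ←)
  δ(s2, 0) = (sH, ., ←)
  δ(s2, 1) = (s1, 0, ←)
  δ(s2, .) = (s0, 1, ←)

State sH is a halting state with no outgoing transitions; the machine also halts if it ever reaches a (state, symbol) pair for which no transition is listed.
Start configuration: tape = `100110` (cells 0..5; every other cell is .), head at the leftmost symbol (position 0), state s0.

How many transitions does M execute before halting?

5

s0 | ...[1]00110   read 1 → write 1, move ←, go to s2
s2 | ..[.]100110   read . → write 1, move ←, go to s0
s0 | .[.]1100110   read . → write 1, move →, go to s0
s0 | .1[1]100110   read 1 → write 1, move ←, go to s2
s2 | .[1]1100110   read 1 → write 0, move ←, go to s1
s1 | [.]01100110
M halts after 5 transitions.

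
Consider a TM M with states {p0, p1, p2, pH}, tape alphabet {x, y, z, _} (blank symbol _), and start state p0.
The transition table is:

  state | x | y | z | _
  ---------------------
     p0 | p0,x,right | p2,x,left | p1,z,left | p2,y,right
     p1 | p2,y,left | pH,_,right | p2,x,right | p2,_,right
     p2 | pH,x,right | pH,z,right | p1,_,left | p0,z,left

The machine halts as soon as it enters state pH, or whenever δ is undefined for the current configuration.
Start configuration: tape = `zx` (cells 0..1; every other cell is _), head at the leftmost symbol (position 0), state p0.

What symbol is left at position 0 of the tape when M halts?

_

state=p0 head=0 tape=_[z]x   (p0,z)→(p1,z,left)
state=p1 head=-1 tape=[_]zx   (p1,_)→(p2,_,right)
state=p2 head=0 tape=_[z]x   (p2,z)→(p1,_,left)
state=p1 head=-1 tape=[_]_x   (p1,_)→(p2,_,right)
state=p2 head=0 tape=_[_]x   (p2,_)→(p0,z,left)
state=p0 head=-1 tape=[_]zx   (p0,_)→(p2,y,right)
state=p2 head=0 tape=y[z]x   (p2,z)→(p1,_,left)
state=p1 head=-1 tape=[y]_x   (p1,y)→(pH,_,right)
state=pH head=0 tape=_[_]x
Cell 0 holds _ when M halts.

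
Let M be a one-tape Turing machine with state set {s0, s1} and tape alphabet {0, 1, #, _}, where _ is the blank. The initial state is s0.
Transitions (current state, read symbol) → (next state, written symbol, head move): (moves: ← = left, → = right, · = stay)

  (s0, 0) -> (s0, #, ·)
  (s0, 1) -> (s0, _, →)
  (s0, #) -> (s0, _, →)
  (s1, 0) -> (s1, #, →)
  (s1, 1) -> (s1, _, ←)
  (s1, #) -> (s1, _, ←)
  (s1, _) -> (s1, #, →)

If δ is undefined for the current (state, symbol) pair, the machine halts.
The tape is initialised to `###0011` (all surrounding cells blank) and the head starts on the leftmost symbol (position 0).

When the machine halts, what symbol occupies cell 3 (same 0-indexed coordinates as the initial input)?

_

state=s0 head=0 tape=[#]##0011_   (s0,#)→(s0,_,→)
state=s0 head=1 tape=_[#]#0011_   (s0,#)→(s0,_,→)
state=s0 head=2 tape=__[#]0011_   (s0,#)→(s0,_,→)
state=s0 head=3 tape=___[0]011_   (s0,0)→(s0,#,·)
state=s0 head=3 tape=___[#]011_   (s0,#)→(s0,_,→)
state=s0 head=4 tape=____[0]11_   (s0,0)→(s0,#,·)
state=s0 head=4 tape=____[#]11_   (s0,#)→(s0,_,→)
state=s0 head=5 tape=_____[1]1_   (s0,1)→(s0,_,→)
state=s0 head=6 tape=______[1]_   (s0,1)→(s0,_,→)
state=s0 head=7 tape=_______[_]
Cell 3 holds _ when M halts.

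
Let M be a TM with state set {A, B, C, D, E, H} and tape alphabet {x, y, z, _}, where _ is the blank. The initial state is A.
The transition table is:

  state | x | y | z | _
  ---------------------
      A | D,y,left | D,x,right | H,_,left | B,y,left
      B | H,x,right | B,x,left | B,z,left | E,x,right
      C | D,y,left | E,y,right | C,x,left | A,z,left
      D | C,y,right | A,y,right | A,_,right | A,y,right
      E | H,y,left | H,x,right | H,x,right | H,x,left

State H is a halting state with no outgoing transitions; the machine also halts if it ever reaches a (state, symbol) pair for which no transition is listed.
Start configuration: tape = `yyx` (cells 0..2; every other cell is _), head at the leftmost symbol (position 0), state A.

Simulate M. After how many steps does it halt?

A | [y]yx__   read y → write x, move right, go to D
D | x[y]x__   read y → write y, move right, go to A
A | xy[x]__   read x → write y, move left, go to D
D | x[y]y__   read y → write y, move right, go to A
A | xy[y]__   read y → write x, move right, go to D
D | xyx[_]_   read _ → write y, move right, go to A
A | xyxy[_]   read _ → write y, move left, go to B
B | xyx[y]y   read y → write x, move left, go to B
B | xy[x]xy   read x → write x, move right, go to H
H | xyx[x]y
M halts after 9 transitions.

9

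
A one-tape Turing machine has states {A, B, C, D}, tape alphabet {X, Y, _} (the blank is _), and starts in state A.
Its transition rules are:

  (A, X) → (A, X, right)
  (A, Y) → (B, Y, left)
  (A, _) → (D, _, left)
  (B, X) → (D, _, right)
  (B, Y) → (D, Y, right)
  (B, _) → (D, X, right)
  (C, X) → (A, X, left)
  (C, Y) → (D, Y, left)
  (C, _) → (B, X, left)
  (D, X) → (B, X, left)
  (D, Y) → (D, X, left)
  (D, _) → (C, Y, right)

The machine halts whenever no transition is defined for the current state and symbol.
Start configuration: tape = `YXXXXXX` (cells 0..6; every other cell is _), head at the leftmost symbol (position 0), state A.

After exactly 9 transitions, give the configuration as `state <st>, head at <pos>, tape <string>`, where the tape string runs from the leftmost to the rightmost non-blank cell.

state D, head at -1, tape XXXXXXXXX

state=A head=0 tape=__[Y]XXXXXX   (A,Y)→(B,Y,left)
state=B head=-1 tape=_[_]YXXXXXX   (B,_)→(D,X,right)
state=D head=0 tape=_X[Y]XXXXXX   (D,Y)→(D,X,left)
state=D head=-1 tape=_[X]XXXXXXX   (D,X)→(B,X,left)
state=B head=-2 tape=[_]XXXXXXXX   (B,_)→(D,X,right)
state=D head=-1 tape=X[X]XXXXXXX   (D,X)→(B,X,left)
state=B head=-2 tape=[X]XXXXXXXX   (B,X)→(D,_,right)
state=D head=-1 tape=_[X]XXXXXXX   (D,X)→(B,X,left)
state=B head=-2 tape=[_]XXXXXXXX   (B,_)→(D,X,right)
state=D head=-1 tape=X[X]XXXXXXX
After 9 steps: state D, head at -1, tape XXXXXXXXX.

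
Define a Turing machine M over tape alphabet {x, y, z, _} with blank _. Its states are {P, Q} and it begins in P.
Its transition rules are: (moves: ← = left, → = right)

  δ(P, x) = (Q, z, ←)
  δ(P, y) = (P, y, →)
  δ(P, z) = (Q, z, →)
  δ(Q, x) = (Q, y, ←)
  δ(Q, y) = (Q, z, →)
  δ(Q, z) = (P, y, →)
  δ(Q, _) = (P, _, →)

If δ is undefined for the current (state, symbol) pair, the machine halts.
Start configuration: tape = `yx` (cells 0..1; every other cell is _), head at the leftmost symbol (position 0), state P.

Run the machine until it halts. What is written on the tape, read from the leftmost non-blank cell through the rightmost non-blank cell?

P | [y]x_   read y → write y, move →, go to P
P | y[x]_   read x → write z, move ←, go to Q
Q | [y]z_   read y → write z, move →, go to Q
Q | z[z]_   read z → write y, move →, go to P
P | zy[_]
The non-blank tape span at halt is zy.

zy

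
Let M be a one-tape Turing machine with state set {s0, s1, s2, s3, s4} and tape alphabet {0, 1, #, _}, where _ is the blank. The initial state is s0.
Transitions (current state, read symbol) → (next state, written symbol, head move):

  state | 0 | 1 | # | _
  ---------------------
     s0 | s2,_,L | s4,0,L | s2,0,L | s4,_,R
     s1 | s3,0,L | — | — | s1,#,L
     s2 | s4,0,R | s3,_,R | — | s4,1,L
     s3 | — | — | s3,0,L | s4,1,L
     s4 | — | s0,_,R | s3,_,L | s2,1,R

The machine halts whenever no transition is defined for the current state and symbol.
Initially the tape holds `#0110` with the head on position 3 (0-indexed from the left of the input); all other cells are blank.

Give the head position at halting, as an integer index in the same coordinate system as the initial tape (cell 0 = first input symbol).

state=s0 head=3 tape=#01[1]0   (s0,1)→(s4,0,L)
state=s4 head=2 tape=#0[1]00   (s4,1)→(s0,_,R)
state=s0 head=3 tape=#0_[0]0   (s0,0)→(s2,_,L)
state=s2 head=2 tape=#0[_]_0   (s2,_)→(s4,1,L)
state=s4 head=1 tape=#[0]1_0
At halt the head is at cell 1.

1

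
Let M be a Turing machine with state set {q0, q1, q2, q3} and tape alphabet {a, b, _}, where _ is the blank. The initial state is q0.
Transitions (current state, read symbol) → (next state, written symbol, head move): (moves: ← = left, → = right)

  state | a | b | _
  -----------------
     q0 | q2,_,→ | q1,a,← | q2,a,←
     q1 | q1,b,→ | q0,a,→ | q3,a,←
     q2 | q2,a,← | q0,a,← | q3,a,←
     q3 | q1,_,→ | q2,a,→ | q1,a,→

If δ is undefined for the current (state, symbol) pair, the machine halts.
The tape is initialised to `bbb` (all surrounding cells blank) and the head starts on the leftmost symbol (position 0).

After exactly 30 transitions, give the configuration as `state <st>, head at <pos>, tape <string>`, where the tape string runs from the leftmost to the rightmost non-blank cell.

state q1, head at 0, tape a_baaaa

state=q0 head=0 tape=__[b]bb__   (q0,b)→(q1,a,←)
state=q1 head=-1 tape=_[_]abb__   (q1,_)→(q3,a,←)
state=q3 head=-2 tape=[_]aabb__   (q3,_)→(q1,a,→)
state=q1 head=-1 tape=a[a]abb__   (q1,a)→(q1,b,→)
state=q1 head=0 tape=ab[a]bb__   (q1,a)→(q1,b,→)
state=q1 head=1 tape=abb[b]b__   (q1,b)→(q0,a,→)
state=q0 head=2 tape=abba[b]__   (q0,b)→(q1,a,←)
state=q1 head=1 tape=abb[a]a__   (q1,a)→(q1,b,→)
state=q1 head=2 tape=abbb[a]__   (q1,a)→(q1,b,→)
state=q1 head=3 tape=abbbb[_]_   (q1,_)→(q3,a,←)
state=q3 head=2 tape=abbb[b]a_   (q3,b)→(q2,a,→)
state=q2 head=3 tape=abbba[a]_   (q2,a)→(q2,a,←)
state=q2 head=2 tape=abbb[a]a_   (q2,a)→(q2,a,←)
state=q2 head=1 tape=abb[b]aa_   (q2,b)→(q0,a,←)
state=q0 head=0 tape=ab[b]aaa_   (q0,b)→(q1,a,←)
state=q1 head=-1 tape=a[b]aaaa_   (q1,b)→(q0,a,→)
state=q0 head=0 tape=aa[a]aaa_   (q0,a)→(q2,_,→)
state=q2 head=1 tape=aa_[a]aa_   (q2,a)→(q2,a,←)
state=q2 head=0 tape=aa[_]aaa_   (q2,_)→(q3,a,←)
state=q3 head=-1 tape=a[a]aaaa_   (q3,a)→(q1,_,→)
state=q1 head=0 tape=a_[a]aaa_   (q1,a)→(q1,b,→)
state=q1 head=1 tape=a_b[a]aa_   (q1,a)→(q1,b,→)
state=q1 head=2 tape=a_bb[a]a_   (q1,a)→(q1,b,→)
state=q1 head=3 tape=a_bbb[a]_   (q1,a)→(q1,b,→)
state=q1 head=4 tape=a_bbbb[_]   (q1,_)→(q3,a,←)
state=q3 head=3 tape=a_bbb[b]a   (q3,b)→(q2,a,→)
state=q2 head=4 tape=a_bbba[a]   (q2,a)→(q2,a,←)
state=q2 head=3 tape=a_bbb[a]a   (q2,a)→(q2,a,←)
state=q2 head=2 tape=a_bb[b]aa   (q2,b)→(q0,a,←)
state=q0 head=1 tape=a_b[b]aaa   (q0,b)→(q1,a,←)
state=q1 head=0 tape=a_[b]aaaa
After 30 steps: state q1, head at 0, tape a_baaaa.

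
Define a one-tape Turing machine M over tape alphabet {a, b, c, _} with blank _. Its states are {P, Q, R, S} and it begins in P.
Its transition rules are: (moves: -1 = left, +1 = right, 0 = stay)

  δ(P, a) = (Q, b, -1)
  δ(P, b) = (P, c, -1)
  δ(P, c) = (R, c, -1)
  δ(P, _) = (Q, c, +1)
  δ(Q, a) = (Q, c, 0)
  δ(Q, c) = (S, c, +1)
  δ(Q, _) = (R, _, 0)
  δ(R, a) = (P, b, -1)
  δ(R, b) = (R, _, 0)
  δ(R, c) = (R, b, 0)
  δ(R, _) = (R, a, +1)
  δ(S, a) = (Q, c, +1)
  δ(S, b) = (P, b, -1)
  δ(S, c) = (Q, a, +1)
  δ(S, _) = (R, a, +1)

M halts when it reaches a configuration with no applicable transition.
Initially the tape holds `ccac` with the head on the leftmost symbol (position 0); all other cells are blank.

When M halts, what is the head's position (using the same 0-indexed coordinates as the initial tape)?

-1

P | __[c]cac   read c → write c, move -1, go to R
R | _[_]ccac   read _ → write a, move +1, go to R
R | _a[c]cac   read c → write b, move 0, go to R
R | _a[b]cac   read b → write _, move 0, go to R
R | _a[_]cac   read _ → write a, move +1, go to R
R | _aa[c]ac   read c → write b, move 0, go to R
R | _aa[b]ac   read b → write _, move 0, go to R
R | _aa[_]ac   read _ → write a, move +1, go to R
R | _aaa[a]c   read a → write b, move -1, go to P
P | _aa[a]bc   read a → write b, move -1, go to Q
Q | _a[a]bbc   read a → write c, move 0, go to Q
Q | _a[c]bbc   read c → write c, move +1, go to S
S | _ac[b]bc   read b → write b, move -1, go to P
P | _a[c]bbc   read c → write c, move -1, go to R
R | _[a]cbbc   read a → write b, move -1, go to P
P | [_]bcbbc   read _ → write c, move +1, go to Q
Q | c[b]cbbc
At halt the head is at cell -1.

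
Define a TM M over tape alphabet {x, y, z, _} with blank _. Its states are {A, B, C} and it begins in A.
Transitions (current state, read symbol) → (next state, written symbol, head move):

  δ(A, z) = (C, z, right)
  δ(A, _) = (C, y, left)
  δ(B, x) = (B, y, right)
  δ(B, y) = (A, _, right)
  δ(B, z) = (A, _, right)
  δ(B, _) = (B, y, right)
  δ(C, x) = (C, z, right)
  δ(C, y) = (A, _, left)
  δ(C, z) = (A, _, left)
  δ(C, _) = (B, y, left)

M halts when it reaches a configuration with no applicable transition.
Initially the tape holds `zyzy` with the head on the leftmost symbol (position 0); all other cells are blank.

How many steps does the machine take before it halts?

state=A head=0 tape=[z]yzy   (A,z)→(C,z,right)
state=C head=1 tape=z[y]zy   (C,y)→(A,_,left)
state=A head=0 tape=[z]_zy   (A,z)→(C,z,right)
state=C head=1 tape=z[_]zy   (C,_)→(B,y,left)
state=B head=0 tape=[z]yzy   (B,z)→(A,_,right)
state=A head=1 tape=_[y]zy
M halts after 5 transitions.

5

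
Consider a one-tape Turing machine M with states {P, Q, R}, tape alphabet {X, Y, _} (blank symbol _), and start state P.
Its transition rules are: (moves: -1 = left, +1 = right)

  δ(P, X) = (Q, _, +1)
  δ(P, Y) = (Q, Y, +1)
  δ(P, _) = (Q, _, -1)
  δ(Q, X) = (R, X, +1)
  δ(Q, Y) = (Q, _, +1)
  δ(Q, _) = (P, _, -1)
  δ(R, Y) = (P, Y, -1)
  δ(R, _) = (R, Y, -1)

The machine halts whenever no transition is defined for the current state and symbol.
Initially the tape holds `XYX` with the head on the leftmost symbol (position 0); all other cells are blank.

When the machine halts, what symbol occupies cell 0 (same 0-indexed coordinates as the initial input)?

P | [X]YX_   read X → write _, move +1, go to Q
Q | _[Y]X_   read Y → write _, move +1, go to Q
Q | __[X]_   read X → write X, move +1, go to R
R | __X[_]   read _ → write Y, move -1, go to R
R | __[X]Y
Cell 0 holds _ when M halts.

_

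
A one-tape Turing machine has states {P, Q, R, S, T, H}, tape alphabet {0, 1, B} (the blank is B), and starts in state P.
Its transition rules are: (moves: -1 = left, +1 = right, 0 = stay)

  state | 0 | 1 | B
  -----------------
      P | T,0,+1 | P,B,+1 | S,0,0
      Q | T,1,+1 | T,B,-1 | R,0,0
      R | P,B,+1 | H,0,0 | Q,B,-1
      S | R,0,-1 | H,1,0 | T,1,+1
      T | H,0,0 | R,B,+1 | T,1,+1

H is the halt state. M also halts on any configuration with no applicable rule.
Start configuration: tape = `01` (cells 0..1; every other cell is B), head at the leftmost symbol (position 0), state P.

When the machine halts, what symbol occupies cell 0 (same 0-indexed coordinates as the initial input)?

1

P | [0]1B   read 0 → write 0, move +1, go to T
T | 0[1]B   read 1 → write B, move +1, go to R
R | 0B[B]   read B → write B, move -1, go to Q
Q | 0[B]B   read B → write 0, move 0, go to R
R | 0[0]B   read 0 → write B, move +1, go to P
P | 0B[B]   read B → write 0, move 0, go to S
S | 0B[0]   read 0 → write 0, move -1, go to R
R | 0[B]0   read B → write B, move -1, go to Q
Q | [0]B0   read 0 → write 1, move +1, go to T
T | 1[B]0   read B → write 1, move +1, go to T
T | 11[0]   read 0 → write 0, move 0, go to H
H | 11[0]
Cell 0 holds 1 when M halts.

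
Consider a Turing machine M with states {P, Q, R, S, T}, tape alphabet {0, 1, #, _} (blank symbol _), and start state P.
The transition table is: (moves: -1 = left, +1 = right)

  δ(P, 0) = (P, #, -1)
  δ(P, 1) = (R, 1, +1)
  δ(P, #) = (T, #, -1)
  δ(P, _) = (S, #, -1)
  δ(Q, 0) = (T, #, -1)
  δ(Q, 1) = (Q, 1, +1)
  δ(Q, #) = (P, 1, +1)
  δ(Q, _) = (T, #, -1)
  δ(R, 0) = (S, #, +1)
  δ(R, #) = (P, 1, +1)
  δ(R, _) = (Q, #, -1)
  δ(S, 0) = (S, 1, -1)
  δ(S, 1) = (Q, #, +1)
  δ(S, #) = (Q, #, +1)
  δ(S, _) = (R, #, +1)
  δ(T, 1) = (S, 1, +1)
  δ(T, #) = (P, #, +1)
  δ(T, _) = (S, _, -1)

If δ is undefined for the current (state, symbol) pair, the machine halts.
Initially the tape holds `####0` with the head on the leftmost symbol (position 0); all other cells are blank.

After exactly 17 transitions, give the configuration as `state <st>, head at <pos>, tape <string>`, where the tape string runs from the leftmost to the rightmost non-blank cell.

state=P head=0 tape=__[#]###0   (P,#)→(T,#,-1)
state=T head=-1 tape=_[_]####0   (T,_)→(S,_,-1)
state=S head=-2 tape=[_]_####0   (S,_)→(R,#,+1)
state=R head=-1 tape=#[_]####0   (R,_)→(Q,#,-1)
state=Q head=-2 tape=[#]#####0   (Q,#)→(P,1,+1)
state=P head=-1 tape=1[#]####0   (P,#)→(T,#,-1)
state=T head=-2 tape=[1]#####0   (T,1)→(S,1,+1)
state=S head=-1 tape=1[#]####0   (S,#)→(Q,#,+1)
state=Q head=0 tape=1#[#]###0   (Q,#)→(P,1,+1)
state=P head=1 tape=1#1[#]##0   (P,#)→(T,#,-1)
state=T head=0 tape=1#[1]###0   (T,1)→(S,1,+1)
state=S head=1 tape=1#1[#]##0   (S,#)→(Q,#,+1)
state=Q head=2 tape=1#1#[#]#0   (Q,#)→(P,1,+1)
state=P head=3 tape=1#1#1[#]0   (P,#)→(T,#,-1)
state=T head=2 tape=1#1#[1]#0   (T,1)→(S,1,+1)
state=S head=3 tape=1#1#1[#]0   (S,#)→(Q,#,+1)
state=Q head=4 tape=1#1#1#[0]   (Q,0)→(T,#,-1)
state=T head=3 tape=1#1#1[#]#
After 17 steps: state T, head at 3, tape 1#1#1##.

state T, head at 3, tape 1#1#1##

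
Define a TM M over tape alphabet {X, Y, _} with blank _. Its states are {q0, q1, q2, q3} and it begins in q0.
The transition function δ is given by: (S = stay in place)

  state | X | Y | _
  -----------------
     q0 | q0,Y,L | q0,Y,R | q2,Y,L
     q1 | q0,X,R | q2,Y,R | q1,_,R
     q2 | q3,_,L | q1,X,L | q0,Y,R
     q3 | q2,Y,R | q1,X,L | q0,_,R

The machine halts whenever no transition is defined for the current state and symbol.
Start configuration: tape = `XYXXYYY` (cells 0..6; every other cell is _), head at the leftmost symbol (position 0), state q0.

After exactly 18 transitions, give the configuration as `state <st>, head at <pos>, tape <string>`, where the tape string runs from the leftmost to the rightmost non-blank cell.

q0 | __[X]YXXYYY_   read X → write Y, move L, go to q0
q0 | _[_]YYXXYYY_   read _ → write Y, move L, go to q2
q2 | [_]YYYXXYYY_   read _ → write Y, move R, go to q0
q0 | Y[Y]YYXXYYY_   read Y → write Y, move R, go to q0
q0 | YY[Y]YXXYYY_   read Y → write Y, move R, go to q0
q0 | YYY[Y]XXYYY_   read Y → write Y, move R, go to q0
q0 | YYYY[X]XYYY_   read X → write Y, move L, go to q0
q0 | YYY[Y]YXYYY_   read Y → write Y, move R, go to q0
q0 | YYYY[Y]XYYY_   read Y → write Y, move R, go to q0
q0 | YYYYY[X]YYY_   read X → write Y, move L, go to q0
q0 | YYYY[Y]YYYY_   read Y → write Y, move R, go to q0
q0 | YYYYY[Y]YYY_   read Y → write Y, move R, go to q0
q0 | YYYYYY[Y]YY_   read Y → write Y, move R, go to q0
q0 | YYYYYYY[Y]Y_   read Y → write Y, move R, go to q0
q0 | YYYYYYYY[Y]_   read Y → write Y, move R, go to q0
q0 | YYYYYYYYY[_]   read _ → write Y, move L, go to q2
q2 | YYYYYYYY[Y]Y   read Y → write X, move L, go to q1
q1 | YYYYYYY[Y]XY   read Y → write Y, move R, go to q2
q2 | YYYYYYYY[X]Y
After 18 steps: state q2, head at 6, tape YYYYYYYYXY.

state q2, head at 6, tape YYYYYYYYXY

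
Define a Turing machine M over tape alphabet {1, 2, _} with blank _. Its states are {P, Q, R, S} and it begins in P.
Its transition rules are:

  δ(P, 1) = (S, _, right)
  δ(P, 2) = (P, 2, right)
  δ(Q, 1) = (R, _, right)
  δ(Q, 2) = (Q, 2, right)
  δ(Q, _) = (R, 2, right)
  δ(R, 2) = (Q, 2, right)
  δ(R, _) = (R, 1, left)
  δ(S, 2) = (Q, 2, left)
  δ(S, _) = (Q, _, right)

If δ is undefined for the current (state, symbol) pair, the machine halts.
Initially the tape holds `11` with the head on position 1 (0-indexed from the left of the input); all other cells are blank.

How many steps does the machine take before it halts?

10

P | 1[1]____   read 1 → write _, move right, go to S
S | 1_[_]___   read _ → write _, move right, go to Q
Q | 1__[_]__   read _ → write 2, move right, go to R
R | 1__2[_]_   read _ → write 1, move left, go to R
R | 1__[2]1_   read 2 → write 2, move right, go to Q
Q | 1__2[1]_   read 1 → write _, move right, go to R
R | 1__2_[_]   read _ → write 1, move left, go to R
R | 1__2[_]1   read _ → write 1, move left, go to R
R | 1__[2]11   read 2 → write 2, move right, go to Q
Q | 1__2[1]1   read 1 → write _, move right, go to R
R | 1__2_[1]
M halts after 10 transitions.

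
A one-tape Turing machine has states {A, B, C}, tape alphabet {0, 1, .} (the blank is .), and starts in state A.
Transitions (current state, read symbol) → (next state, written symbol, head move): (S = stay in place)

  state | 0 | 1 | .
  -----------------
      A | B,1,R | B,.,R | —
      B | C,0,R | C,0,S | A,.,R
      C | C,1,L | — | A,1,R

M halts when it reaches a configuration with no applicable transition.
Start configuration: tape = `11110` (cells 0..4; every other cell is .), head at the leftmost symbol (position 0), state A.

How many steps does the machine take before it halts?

15

state=A head=0 tape=[1]1110..   (A,1)→(B,.,R)
state=B head=1 tape=.[1]110..   (B,1)→(C,0,S)
state=C head=1 tape=.[0]110..   (C,0)→(C,1,L)
state=C head=0 tape=[.]1110..   (C,.)→(A,1,R)
state=A head=1 tape=1[1]110..   (A,1)→(B,.,R)
state=B head=2 tape=1.[1]10..   (B,1)→(C,0,S)
state=C head=2 tape=1.[0]10..   (C,0)→(C,1,L)
state=C head=1 tape=1[.]110..   (C,.)→(A,1,R)
state=A head=2 tape=11[1]10..   (A,1)→(B,.,R)
state=B head=3 tape=11.[1]0..   (B,1)→(C,0,S)
state=C head=3 tape=11.[0]0..   (C,0)→(C,1,L)
state=C head=2 tape=11[.]10..   (C,.)→(A,1,R)
state=A head=3 tape=111[1]0..   (A,1)→(B,.,R)
state=B head=4 tape=111.[0]..   (B,0)→(C,0,R)
state=C head=5 tape=111.0[.].   (C,.)→(A,1,R)
state=A head=6 tape=111.01[.]
M halts after 15 transitions.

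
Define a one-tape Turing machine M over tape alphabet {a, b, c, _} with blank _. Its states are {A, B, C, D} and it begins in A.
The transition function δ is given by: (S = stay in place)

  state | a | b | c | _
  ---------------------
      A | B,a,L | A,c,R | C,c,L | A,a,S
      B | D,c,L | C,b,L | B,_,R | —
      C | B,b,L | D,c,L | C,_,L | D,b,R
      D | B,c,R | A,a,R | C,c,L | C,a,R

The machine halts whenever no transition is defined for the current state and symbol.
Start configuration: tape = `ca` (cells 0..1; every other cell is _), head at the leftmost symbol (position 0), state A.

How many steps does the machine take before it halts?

7

A | ___[c]a   read c → write c, move L, go to C
C | __[_]ca   read _ → write b, move R, go to D
D | __b[c]a   read c → write c, move L, go to C
C | __[b]ca   read b → write c, move L, go to D
D | _[_]cca   read _ → write a, move R, go to C
C | _a[c]ca   read c → write _, move L, go to C
C | _[a]_ca   read a → write b, move L, go to B
B | [_]b_ca
M halts after 7 transitions.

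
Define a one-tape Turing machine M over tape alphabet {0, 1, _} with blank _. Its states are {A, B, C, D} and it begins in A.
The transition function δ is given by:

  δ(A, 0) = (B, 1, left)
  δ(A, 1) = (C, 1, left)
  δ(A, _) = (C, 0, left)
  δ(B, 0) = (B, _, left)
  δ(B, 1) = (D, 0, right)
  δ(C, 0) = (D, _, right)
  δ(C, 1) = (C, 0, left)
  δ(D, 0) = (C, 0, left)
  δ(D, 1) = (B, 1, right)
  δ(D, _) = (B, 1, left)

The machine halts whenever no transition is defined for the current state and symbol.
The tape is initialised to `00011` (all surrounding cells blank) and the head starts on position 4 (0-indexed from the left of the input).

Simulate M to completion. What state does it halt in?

state=A head=4 tape=0001[1]   (A,1)→(C,1,left)
state=C head=3 tape=000[1]1   (C,1)→(C,0,left)
state=C head=2 tape=00[0]01   (C,0)→(D,_,right)
state=D head=3 tape=00_[0]1   (D,0)→(C,0,left)
state=C head=2 tape=00[_]01
No transition is defined for (C, _); M halts in state C.

C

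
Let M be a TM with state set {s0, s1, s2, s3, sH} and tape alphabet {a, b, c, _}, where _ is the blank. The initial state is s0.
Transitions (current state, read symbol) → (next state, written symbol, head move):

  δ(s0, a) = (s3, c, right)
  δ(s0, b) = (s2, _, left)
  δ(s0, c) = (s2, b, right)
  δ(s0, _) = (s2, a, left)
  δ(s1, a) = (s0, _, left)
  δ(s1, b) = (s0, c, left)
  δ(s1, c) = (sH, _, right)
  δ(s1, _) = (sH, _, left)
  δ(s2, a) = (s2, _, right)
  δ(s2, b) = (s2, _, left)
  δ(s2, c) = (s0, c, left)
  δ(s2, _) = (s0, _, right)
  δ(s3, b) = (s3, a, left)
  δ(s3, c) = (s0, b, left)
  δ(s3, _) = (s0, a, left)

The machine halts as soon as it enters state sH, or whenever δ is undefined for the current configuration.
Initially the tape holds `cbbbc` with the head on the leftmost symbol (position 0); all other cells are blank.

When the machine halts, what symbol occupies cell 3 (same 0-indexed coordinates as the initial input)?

a

state=s0 head=0 tape=_[c]bbbc   (s0,c)→(s2,b,right)
state=s2 head=1 tape=_b[b]bbc   (s2,b)→(s2,_,left)
state=s2 head=0 tape=_[b]_bbc   (s2,b)→(s2,_,left)
state=s2 head=-1 tape=[_]__bbc   (s2,_)→(s0,_,right)
state=s0 head=0 tape=_[_]_bbc   (s0,_)→(s2,a,left)
state=s2 head=-1 tape=[_]a_bbc   (s2,_)→(s0,_,right)
state=s0 head=0 tape=_[a]_bbc   (s0,a)→(s3,c,right)
state=s3 head=1 tape=_c[_]bbc   (s3,_)→(s0,a,left)
state=s0 head=0 tape=_[c]abbc   (s0,c)→(s2,b,right)
state=s2 head=1 tape=_b[a]bbc   (s2,a)→(s2,_,right)
state=s2 head=2 tape=_b_[b]bc   (s2,b)→(s2,_,left)
state=s2 head=1 tape=_b[_]_bc   (s2,_)→(s0,_,right)
state=s0 head=2 tape=_b_[_]bc   (s0,_)→(s2,a,left)
state=s2 head=1 tape=_b[_]abc   (s2,_)→(s0,_,right)
state=s0 head=2 tape=_b_[a]bc   (s0,a)→(s3,c,right)
state=s3 head=3 tape=_b_c[b]c   (s3,b)→(s3,a,left)
state=s3 head=2 tape=_b_[c]ac   (s3,c)→(s0,b,left)
state=s0 head=1 tape=_b[_]bac   (s0,_)→(s2,a,left)
state=s2 head=0 tape=_[b]abac   (s2,b)→(s2,_,left)
state=s2 head=-1 tape=[_]_abac   (s2,_)→(s0,_,right)
state=s0 head=0 tape=_[_]abac   (s0,_)→(s2,a,left)
state=s2 head=-1 tape=[_]aabac   (s2,_)→(s0,_,right)
state=s0 head=0 tape=_[a]abac   (s0,a)→(s3,c,right)
state=s3 head=1 tape=_c[a]bac
Cell 3 holds a when M halts.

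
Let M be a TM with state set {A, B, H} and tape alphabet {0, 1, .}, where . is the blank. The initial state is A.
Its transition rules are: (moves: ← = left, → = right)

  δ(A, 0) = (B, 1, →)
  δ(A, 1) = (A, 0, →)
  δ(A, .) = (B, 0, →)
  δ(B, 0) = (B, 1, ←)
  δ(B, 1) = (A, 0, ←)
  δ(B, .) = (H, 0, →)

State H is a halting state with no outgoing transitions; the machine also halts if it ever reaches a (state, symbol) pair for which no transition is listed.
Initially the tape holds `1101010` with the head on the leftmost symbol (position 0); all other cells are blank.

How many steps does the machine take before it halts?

A | ..[1]101010   read 1 → write 0, move →, go to A
A | ..0[1]01010   read 1 → write 0, move →, go to A
A | ..00[0]1010   read 0 → write 1, move →, go to B
B | ..001[1]010   read 1 → write 0, move ←, go to A
A | ..00[1]0010   read 1 → write 0, move →, go to A
A | ..000[0]010   read 0 → write 1, move →, go to B
B | ..0001[0]10   read 0 → write 1, move ←, go to B
B | ..000[1]110   read 1 → write 0, move ←, go to A
A | ..00[0]0110   read 0 → write 1, move →, go to B
B | ..001[0]110   read 0 → write 1, move ←, go to B
B | ..00[1]1110   read 1 → write 0, move ←, go to A
A | ..0[0]01110   read 0 → write 1, move →, go to B
B | ..01[0]1110   read 0 → write 1, move ←, go to B
B | ..0[1]11110   read 1 → write 0, move ←, go to A
A | ..[0]011110   read 0 → write 1, move →, go to B
B | ..1[0]11110   read 0 → write 1, move ←, go to B
B | ..[1]111110   read 1 → write 0, move ←, go to A
A | .[.]0111110   read . → write 0, move →, go to B
B | .0[0]111110   read 0 → write 1, move ←, go to B
B | .[0]1111110   read 0 → write 1, move ←, go to B
B | [.]11111110   read . → write 0, move →, go to H
H | 0[1]1111110
M halts after 21 transitions.

21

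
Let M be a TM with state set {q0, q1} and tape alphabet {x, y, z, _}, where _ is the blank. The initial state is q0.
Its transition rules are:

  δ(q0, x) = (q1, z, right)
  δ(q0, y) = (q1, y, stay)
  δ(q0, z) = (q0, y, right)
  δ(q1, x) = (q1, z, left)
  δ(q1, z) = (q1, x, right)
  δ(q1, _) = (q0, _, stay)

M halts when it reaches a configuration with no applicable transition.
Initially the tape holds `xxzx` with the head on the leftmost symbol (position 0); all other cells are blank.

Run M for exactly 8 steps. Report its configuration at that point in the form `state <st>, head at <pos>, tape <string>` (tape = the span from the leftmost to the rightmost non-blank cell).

q0 | [x]xzx   read x → write z, move right, go to q1
q1 | z[x]zx   read x → write z, move left, go to q1
q1 | [z]zzx   read z → write x, move right, go to q1
q1 | x[z]zx   read z → write x, move right, go to q1
q1 | xx[z]x   read z → write x, move right, go to q1
q1 | xxx[x]   read x → write z, move left, go to q1
q1 | xx[x]z   read x → write z, move left, go to q1
q1 | x[x]zz   read x → write z, move left, go to q1
q1 | [x]zzz
After 8 steps: state q1, head at 0, tape xzzz.

state q1, head at 0, tape xzzz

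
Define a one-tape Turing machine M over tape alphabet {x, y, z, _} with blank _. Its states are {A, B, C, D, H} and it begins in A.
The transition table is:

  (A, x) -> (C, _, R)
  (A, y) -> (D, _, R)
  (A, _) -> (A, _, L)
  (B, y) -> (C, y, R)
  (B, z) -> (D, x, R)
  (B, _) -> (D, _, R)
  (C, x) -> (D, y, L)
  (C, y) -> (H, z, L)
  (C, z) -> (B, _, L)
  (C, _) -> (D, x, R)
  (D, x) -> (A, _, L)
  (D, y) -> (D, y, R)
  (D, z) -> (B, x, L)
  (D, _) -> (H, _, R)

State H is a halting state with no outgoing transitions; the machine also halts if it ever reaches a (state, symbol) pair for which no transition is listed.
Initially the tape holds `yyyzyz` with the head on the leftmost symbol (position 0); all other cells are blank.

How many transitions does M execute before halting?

A | [y]yyzyz__   read y → write _, move R, go to D
D | _[y]yzyz__   read y → write y, move R, go to D
D | _y[y]zyz__   read y → write y, move R, go to D
D | _yy[z]yz__   read z → write x, move L, go to B
B | _y[y]xyz__   read y → write y, move R, go to C
C | _yy[x]yz__   read x → write y, move L, go to D
D | _y[y]yyz__   read y → write y, move R, go to D
D | _yy[y]yz__   read y → write y, move R, go to D
D | _yyy[y]z__   read y → write y, move R, go to D
D | _yyyy[z]__   read z → write x, move L, go to B
B | _yyy[y]x__   read y → write y, move R, go to C
C | _yyyy[x]__   read x → write y, move L, go to D
D | _yyy[y]y__   read y → write y, move R, go to D
D | _yyyy[y]__   read y → write y, move R, go to D
D | _yyyyy[_]_   read _ → write _, move R, go to H
H | _yyyyy_[_]
M halts after 15 transitions.

15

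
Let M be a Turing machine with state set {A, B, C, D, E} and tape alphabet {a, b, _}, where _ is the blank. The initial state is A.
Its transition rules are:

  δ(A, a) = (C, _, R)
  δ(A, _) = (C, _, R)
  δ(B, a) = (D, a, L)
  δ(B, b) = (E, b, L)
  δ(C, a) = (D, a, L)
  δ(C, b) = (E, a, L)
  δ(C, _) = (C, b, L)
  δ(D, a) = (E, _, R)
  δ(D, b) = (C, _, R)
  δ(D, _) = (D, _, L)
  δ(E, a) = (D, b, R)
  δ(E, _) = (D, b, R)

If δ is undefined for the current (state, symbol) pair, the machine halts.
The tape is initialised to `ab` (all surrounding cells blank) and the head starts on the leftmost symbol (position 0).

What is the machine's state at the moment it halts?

E

state=A head=0 tape=_[a]b__   (A,a)→(C,_,R)
state=C head=1 tape=__[b]__   (C,b)→(E,a,L)
state=E head=0 tape=_[_]a__   (E,_)→(D,b,R)
state=D head=1 tape=_b[a]__   (D,a)→(E,_,R)
state=E head=2 tape=_b_[_]_   (E,_)→(D,b,R)
state=D head=3 tape=_b_b[_]   (D,_)→(D,_,L)
state=D head=2 tape=_b_[b]_   (D,b)→(C,_,R)
state=C head=3 tape=_b__[_]   (C,_)→(C,b,L)
state=C head=2 tape=_b_[_]b   (C,_)→(C,b,L)
state=C head=1 tape=_b[_]bb   (C,_)→(C,b,L)
state=C head=0 tape=_[b]bbb   (C,b)→(E,a,L)
state=E head=-1 tape=[_]abbb   (E,_)→(D,b,R)
state=D head=0 tape=b[a]bbb   (D,a)→(E,_,R)
state=E head=1 tape=b_[b]bb
No transition is defined for (E, b); M halts in state E.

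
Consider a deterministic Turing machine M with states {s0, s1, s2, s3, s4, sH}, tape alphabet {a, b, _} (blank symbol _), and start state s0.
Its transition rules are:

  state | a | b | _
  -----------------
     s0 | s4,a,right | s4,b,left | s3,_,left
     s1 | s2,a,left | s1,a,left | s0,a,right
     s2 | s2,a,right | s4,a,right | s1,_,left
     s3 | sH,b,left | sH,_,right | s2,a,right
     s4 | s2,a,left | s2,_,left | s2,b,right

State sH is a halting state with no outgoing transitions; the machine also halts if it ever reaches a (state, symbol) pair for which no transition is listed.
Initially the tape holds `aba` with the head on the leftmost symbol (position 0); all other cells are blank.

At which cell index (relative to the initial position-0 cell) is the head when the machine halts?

-3

s0 | ___[a]ba   read a → write a, move right, go to s4
s4 | ___a[b]a   read b → write _, move left, go to s2
s2 | ___[a]_a   read a → write a, move right, go to s2
s2 | ___a[_]a   read _ → write _, move left, go to s1
s1 | ___[a]_a   read a → write a, move left, go to s2
s2 | __[_]a_a   read _ → write _, move left, go to s1
s1 | _[_]_a_a   read _ → write a, move right, go to s0
s0 | _a[_]a_a   read _ → write _, move left, go to s3
s3 | _[a]_a_a   read a → write b, move left, go to sH
sH | [_]b_a_a
At halt the head is at cell -3.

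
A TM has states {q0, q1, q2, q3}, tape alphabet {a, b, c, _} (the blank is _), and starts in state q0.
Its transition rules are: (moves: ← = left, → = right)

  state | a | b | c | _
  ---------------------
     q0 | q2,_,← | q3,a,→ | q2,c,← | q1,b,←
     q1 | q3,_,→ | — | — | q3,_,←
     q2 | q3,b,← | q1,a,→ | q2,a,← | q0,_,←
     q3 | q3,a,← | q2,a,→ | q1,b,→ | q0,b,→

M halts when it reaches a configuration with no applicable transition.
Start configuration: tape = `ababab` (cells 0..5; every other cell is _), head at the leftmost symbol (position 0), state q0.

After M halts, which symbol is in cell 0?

state=q0 head=0 tape=____[a]babab   (q0,a)→(q2,_,←)
state=q2 head=-1 tape=___[_]_babab   (q2,_)→(q0,_,←)
state=q0 head=-2 tape=__[_]__babab   (q0,_)→(q1,b,←)
state=q1 head=-3 tape=_[_]b__babab   (q1,_)→(q3,_,←)
state=q3 head=-4 tape=[_]_b__babab   (q3,_)→(q0,b,→)
state=q0 head=-3 tape=b[_]b__babab   (q0,_)→(q1,b,←)
state=q1 head=-4 tape=[b]bb__babab
Cell 0 holds _ when M halts.

_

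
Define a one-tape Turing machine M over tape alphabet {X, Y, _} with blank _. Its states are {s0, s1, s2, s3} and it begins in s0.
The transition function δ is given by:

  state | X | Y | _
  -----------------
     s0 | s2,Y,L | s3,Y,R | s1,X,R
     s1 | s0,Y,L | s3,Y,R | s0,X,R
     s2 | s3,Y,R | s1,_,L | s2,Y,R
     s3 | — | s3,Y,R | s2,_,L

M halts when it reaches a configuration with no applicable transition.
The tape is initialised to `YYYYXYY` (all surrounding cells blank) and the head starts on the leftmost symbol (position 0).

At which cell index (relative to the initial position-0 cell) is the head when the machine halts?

4

state=s0 head=0 tape=[Y]YYYXYY   (s0,Y)→(s3,Y,R)
state=s3 head=1 tape=Y[Y]YYXYY   (s3,Y)→(s3,Y,R)
state=s3 head=2 tape=YY[Y]YXYY   (s3,Y)→(s3,Y,R)
state=s3 head=3 tape=YYY[Y]XYY   (s3,Y)→(s3,Y,R)
state=s3 head=4 tape=YYYY[X]YY
At halt the head is at cell 4.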